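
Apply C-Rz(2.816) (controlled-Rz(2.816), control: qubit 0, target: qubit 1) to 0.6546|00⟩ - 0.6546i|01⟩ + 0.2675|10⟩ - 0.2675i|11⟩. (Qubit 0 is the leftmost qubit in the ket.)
0.6546|00⟩ - 0.6546i|01⟩ + (0.04336 - 0.264i)|10⟩ + (0.264 - 0.04336i)|11⟩

C-Rz(2.816) leaves the control-|0⟩ kets |00⟩, |01⟩ unchanged and applies Rz(2.816) to qubit 1 on the control-|1⟩ pair (|10⟩, |11⟩).
Rz(2.816) = [[e^(−iθ/2), 0], [0, e^(iθ/2)]] with e^(±iθ/2) = cos(θ/2) ± i·sin(θ/2); θ = 2.816, cos(θ/2) ≈ 0.162078, sin(θ/2) ≈ 0.986778.
With a = amp(|10⟩) = 0.2675 and b = amp(|11⟩) = -0.2675i:
new amp(|10⟩) = (0.162078 - 0.986778i)·a = (0.04336 - 0.264i)
new amp(|11⟩) = (0.162078 + 0.986778i)·b = (0.264 - 0.04336i)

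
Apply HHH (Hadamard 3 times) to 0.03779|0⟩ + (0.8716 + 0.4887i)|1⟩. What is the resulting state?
(0.643 + 0.3456i)|0⟩ + (-0.5896 - 0.3456i)|1⟩

H² = I, so H^3 = H: a single Hadamard. With (a, b) = (0.03779, (0.8716 + 0.4887i)), H gives ((a + b)/√2, (a − b)/√2) = ((0.643 + 0.3456i), (-0.5896 - 0.3456i)).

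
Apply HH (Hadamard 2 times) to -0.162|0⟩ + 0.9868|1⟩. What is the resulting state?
-0.162|0⟩ + 0.9868|1⟩

H² = I, so an even number of Hadamards cancels: H^2 = I and the state is unchanged.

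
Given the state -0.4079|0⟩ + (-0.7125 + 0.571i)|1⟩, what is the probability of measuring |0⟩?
0.1664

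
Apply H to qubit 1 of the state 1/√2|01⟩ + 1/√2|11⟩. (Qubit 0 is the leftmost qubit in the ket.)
1/2|00⟩ - 1/2|01⟩ + 1/2|10⟩ - 1/2|11⟩

H on qubit 1 mixes each pair of kets that differ only in qubit 1: amplitudes (a, b) of (|…0…⟩, |…1…⟩) become ((a + b)/√2, (a − b)/√2). Kets absent from the input have amplitude 0.
(|00⟩, |01⟩): (a, b) = (0, 1/√2) → (1/2, -1/2)
(|10⟩, |11⟩): (a, b) = (0, 1/√2) → (1/2, -1/2)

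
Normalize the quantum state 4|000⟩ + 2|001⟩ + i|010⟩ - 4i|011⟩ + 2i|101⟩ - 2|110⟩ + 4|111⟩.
0.5121|000⟩ + 0.2561|001⟩ + 0.128i|010⟩ - 0.5121i|011⟩ + 0.2561i|101⟩ - 0.2561|110⟩ + 0.5121|111⟩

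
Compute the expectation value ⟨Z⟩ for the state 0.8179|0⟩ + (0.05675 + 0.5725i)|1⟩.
0.338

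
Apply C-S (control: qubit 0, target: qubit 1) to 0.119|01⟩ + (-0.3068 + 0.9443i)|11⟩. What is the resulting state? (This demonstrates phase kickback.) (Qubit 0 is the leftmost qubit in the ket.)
0.119|01⟩ + (-0.9443 - 0.3068i)|11⟩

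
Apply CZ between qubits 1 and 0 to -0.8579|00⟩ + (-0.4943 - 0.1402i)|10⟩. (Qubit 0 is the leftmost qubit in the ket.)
-0.8579|00⟩ + (-0.4943 - 0.1402i)|10⟩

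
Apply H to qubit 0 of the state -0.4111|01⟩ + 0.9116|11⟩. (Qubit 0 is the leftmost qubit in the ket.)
0.3539|01⟩ - 0.9353|11⟩

H on qubit 0 mixes each pair of kets that differ only in qubit 0: amplitudes (a, b) of (|…0…⟩, |…1…⟩) become ((a + b)/√2, (a − b)/√2). Kets absent from the input have amplitude 0.
(|01⟩, |11⟩): (a, b) = (-0.4111, 0.9116) → (0.3539, -0.9353)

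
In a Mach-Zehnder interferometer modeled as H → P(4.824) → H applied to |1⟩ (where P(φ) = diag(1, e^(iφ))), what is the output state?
(0.4443 + 0.4969i)|0⟩ + (0.5557 - 0.4969i)|1⟩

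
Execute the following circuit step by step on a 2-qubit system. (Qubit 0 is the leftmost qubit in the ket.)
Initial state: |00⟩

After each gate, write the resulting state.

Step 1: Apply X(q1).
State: |01⟩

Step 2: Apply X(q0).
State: |11⟩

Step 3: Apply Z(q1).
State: -|11⟩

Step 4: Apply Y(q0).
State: i|01⟩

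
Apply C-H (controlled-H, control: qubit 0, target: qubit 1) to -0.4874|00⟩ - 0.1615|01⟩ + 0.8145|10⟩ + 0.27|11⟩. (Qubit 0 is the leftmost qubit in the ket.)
-0.4874|00⟩ - 0.1615|01⟩ + 0.7669|10⟩ + 0.385|11⟩

C-H leaves the control-|0⟩ kets |00⟩, |01⟩ unchanged and applies H to qubit 1 on the control-|1⟩ pair (|10⟩, |11⟩).
H = [[1/√2, 1/√2], [1/√2, -1/√2]].
With a = amp(|10⟩) = 0.8145 and b = amp(|11⟩) = 0.27:
new amp(|10⟩) = (1/√2)·a + (1/√2)·b = 0.7669
new amp(|11⟩) = (1/√2)·a + (-1/√2)·b = 0.385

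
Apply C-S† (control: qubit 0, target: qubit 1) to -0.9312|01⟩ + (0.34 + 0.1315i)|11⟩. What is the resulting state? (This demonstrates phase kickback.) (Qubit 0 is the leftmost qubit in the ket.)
-0.9312|01⟩ + (0.1315 - 0.34i)|11⟩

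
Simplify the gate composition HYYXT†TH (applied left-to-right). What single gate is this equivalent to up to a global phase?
Z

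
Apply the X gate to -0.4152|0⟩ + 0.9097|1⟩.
0.9097|0⟩ - 0.4152|1⟩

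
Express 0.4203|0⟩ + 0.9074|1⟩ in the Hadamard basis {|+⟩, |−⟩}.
0.9388|+⟩ - 0.3444|−⟩

With |ψ⟩ = α|0⟩ + β|1⟩, the Hadamard-basis coefficients are ⟨+|ψ⟩ = (α + β)/√2 and ⟨−|ψ⟩ = (α − β)/√2.
Here α = 0.4203, β = 0.9074: (α + β)/√2 = 0.9388, (α − β)/√2 = -0.3444.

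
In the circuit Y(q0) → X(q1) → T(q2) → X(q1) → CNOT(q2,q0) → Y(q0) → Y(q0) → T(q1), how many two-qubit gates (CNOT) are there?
1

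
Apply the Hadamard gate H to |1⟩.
1/√2|0⟩ - 1/√2|1⟩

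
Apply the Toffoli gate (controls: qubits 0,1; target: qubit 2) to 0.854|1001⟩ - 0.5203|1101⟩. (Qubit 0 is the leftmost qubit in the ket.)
0.854|1001⟩ - 0.5203|1111⟩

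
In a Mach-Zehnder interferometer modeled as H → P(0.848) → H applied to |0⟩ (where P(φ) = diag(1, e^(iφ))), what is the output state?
(0.8307 + 0.375i)|0⟩ + (0.1693 - 0.375i)|1⟩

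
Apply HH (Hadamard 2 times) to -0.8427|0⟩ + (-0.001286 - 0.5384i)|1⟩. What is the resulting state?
-0.8427|0⟩ + (-0.001286 - 0.5384i)|1⟩

H² = I, so an even number of Hadamards cancels: H^2 = I and the state is unchanged.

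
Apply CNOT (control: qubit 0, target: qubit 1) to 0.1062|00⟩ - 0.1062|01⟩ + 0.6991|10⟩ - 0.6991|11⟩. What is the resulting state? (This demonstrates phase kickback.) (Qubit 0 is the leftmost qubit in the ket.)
0.1062|00⟩ - 0.1062|01⟩ - 0.6991|10⟩ + 0.6991|11⟩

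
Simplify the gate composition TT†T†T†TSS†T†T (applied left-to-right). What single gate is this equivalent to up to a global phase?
T†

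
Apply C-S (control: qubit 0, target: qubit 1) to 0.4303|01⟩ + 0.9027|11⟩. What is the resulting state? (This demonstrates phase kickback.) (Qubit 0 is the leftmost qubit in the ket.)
0.4303|01⟩ + 0.9027i|11⟩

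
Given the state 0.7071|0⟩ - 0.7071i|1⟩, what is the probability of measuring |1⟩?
0.5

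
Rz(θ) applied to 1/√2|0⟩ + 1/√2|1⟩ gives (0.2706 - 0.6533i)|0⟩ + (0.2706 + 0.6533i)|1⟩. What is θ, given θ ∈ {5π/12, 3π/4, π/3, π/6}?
3π/4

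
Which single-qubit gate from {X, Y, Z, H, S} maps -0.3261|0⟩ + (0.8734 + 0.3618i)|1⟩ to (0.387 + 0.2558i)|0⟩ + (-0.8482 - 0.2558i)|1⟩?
H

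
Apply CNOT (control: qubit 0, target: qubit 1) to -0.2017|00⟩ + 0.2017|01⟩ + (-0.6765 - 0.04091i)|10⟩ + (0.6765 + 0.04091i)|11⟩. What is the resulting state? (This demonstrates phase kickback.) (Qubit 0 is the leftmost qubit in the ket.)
-0.2017|00⟩ + 0.2017|01⟩ + (0.6765 + 0.04091i)|10⟩ + (-0.6765 - 0.04091i)|11⟩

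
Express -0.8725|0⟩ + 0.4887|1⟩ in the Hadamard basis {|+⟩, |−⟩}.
-0.2714|+⟩ - 0.9625|−⟩

With |ψ⟩ = α|0⟩ + β|1⟩, the Hadamard-basis coefficients are ⟨+|ψ⟩ = (α + β)/√2 and ⟨−|ψ⟩ = (α − β)/√2.
Here α = -0.8725, β = 0.4887: (α + β)/√2 = -0.2714, (α − β)/√2 = -0.9625.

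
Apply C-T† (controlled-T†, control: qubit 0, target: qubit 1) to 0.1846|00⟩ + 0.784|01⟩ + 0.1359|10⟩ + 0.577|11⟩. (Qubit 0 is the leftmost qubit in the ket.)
0.1846|00⟩ + 0.784|01⟩ + 0.1359|10⟩ + (0.408 - 0.408i)|11⟩

C-T† leaves the control-|0⟩ kets |00⟩, |01⟩ unchanged and applies T† to qubit 1 on the control-|1⟩ pair (|10⟩, |11⟩).
T† = [[1, 0], [0, (1/√2 - (1/√2)i)]].
With a = amp(|10⟩) = 0.1359 and b = amp(|11⟩) = 0.577:
new amp(|10⟩) = (1)·a = 0.1359
new amp(|11⟩) = (1/√2 - (1/√2)i)·b = (0.408 - 0.408i)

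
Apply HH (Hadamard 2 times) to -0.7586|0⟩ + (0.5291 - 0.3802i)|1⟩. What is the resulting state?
-0.7586|0⟩ + (0.5291 - 0.3802i)|1⟩

H² = I, so an even number of Hadamards cancels: H^2 = I and the state is unchanged.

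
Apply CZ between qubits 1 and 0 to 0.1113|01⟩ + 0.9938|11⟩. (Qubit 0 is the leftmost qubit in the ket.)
0.1113|01⟩ - 0.9938|11⟩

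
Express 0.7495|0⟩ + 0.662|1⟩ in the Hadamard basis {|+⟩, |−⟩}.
0.9981|+⟩ + 0.06187|−⟩

With |ψ⟩ = α|0⟩ + β|1⟩, the Hadamard-basis coefficients are ⟨+|ψ⟩ = (α + β)/√2 and ⟨−|ψ⟩ = (α − β)/√2.
Here α = 0.7495, β = 0.662: (α + β)/√2 = 0.9981, (α − β)/√2 = 0.06187.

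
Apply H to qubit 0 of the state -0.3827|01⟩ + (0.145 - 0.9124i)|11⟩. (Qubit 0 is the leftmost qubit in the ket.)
(-0.1681 - 0.6452i)|01⟩ + (-0.3731 + 0.6452i)|11⟩

H on qubit 0 mixes each pair of kets that differ only in qubit 0: amplitudes (a, b) of (|…0…⟩, |…1…⟩) become ((a + b)/√2, (a − b)/√2). Kets absent from the input have amplitude 0.
(|01⟩, |11⟩): (a, b) = (-0.3827, (0.145 - 0.9124i)) → ((-0.1681 - 0.6452i), (-0.3731 + 0.6452i))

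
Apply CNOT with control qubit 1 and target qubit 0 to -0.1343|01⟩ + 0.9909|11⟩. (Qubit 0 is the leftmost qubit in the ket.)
0.9909|01⟩ - 0.1343|11⟩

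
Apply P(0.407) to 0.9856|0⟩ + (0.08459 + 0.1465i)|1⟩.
0.9856|0⟩ + (0.01969 + 0.168i)|1⟩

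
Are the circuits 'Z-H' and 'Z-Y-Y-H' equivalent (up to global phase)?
Yes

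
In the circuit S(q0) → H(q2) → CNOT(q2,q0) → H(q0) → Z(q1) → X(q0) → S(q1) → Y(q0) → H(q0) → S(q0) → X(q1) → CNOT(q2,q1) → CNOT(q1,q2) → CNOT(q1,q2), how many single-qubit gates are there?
10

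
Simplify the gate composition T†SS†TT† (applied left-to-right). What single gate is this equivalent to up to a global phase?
T†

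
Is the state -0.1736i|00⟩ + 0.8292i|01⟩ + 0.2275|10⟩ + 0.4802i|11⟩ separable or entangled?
Entangled

Writing the state as a|00⟩ + b|01⟩ + c|10⟩ + d|11⟩, it is a product state iff ad − bc = 0.
Here (a, b, c, d) = (-0.1736i, 0.8292i, 0.2275, 0.4802i): ad − bc = (-0.1736i)(0.4802i) − (0.8292i)(0.2275) = (0.08336 - 0.1886i) ≠ 0, so the state is entangled.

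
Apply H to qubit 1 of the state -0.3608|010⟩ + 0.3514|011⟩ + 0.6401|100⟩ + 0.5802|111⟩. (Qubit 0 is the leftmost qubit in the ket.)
-0.2551|000⟩ + 0.2485|001⟩ + 0.2551|010⟩ - 0.2485|011⟩ + 0.4526|100⟩ + 0.4103|101⟩ + 0.4526|110⟩ - 0.4103|111⟩

H on qubit 1 mixes each pair of kets that differ only in qubit 1: amplitudes (a, b) of (|…0…⟩, |…1…⟩) become ((a + b)/√2, (a − b)/√2). Kets absent from the input have amplitude 0.
(|000⟩, |010⟩): (a, b) = (0, -0.3608) → (-0.2551, 0.2551)
(|001⟩, |011⟩): (a, b) = (0, 0.3514) → (0.2485, -0.2485)
(|100⟩, |110⟩): (a, b) = (0.6401, 0) → (0.4526, 0.4526)
(|101⟩, |111⟩): (a, b) = (0, 0.5802) → (0.4103, -0.4103)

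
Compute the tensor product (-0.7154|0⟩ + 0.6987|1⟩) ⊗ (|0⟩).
-0.7154|00⟩ + 0.6987|10⟩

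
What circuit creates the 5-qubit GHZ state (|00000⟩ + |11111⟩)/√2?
H(q0) → CNOT(q0,q1) → CNOT(q0,q2) → CNOT(q0,q3) → CNOT(q0,q4)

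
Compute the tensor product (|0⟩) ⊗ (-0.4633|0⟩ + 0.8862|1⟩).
-0.4633|00⟩ + 0.8862|01⟩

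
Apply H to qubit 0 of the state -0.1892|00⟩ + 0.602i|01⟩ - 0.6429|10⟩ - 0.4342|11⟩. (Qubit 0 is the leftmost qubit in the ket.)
-0.5884|00⟩ + (-0.307 + 0.4257i)|01⟩ + 0.3208|10⟩ + (0.307 + 0.4257i)|11⟩

H on qubit 0 mixes each pair of kets that differ only in qubit 0: amplitudes (a, b) of (|…0…⟩, |…1…⟩) become ((a + b)/√2, (a − b)/√2). Kets absent from the input have amplitude 0.
(|00⟩, |10⟩): (a, b) = (-0.1892, -0.6429) → (-0.5884, 0.3208)
(|01⟩, |11⟩): (a, b) = (0.602i, -0.4342) → ((-0.307 + 0.4257i), (0.307 + 0.4257i))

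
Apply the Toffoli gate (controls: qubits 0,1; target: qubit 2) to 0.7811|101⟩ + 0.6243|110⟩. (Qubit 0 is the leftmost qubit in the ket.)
0.7811|101⟩ + 0.6243|111⟩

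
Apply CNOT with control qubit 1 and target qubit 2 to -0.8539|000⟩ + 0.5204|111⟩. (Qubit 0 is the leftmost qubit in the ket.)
-0.8539|000⟩ + 0.5204|110⟩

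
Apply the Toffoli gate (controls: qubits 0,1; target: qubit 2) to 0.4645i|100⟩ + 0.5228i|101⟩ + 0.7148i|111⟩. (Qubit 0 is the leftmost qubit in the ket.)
0.4645i|100⟩ + 0.5228i|101⟩ + 0.7148i|110⟩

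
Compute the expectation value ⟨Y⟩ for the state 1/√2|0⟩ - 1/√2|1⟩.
0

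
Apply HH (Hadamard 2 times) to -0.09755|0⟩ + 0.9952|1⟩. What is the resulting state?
-0.09755|0⟩ + 0.9952|1⟩

H² = I, so an even number of Hadamards cancels: H^2 = I and the state is unchanged.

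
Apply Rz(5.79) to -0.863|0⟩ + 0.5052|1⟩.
(0.8369 + 0.2107i)|0⟩ + (-0.4899 + 0.1233i)|1⟩

Rz(5.79) = [[e^(−iθ/2), 0], [0, e^(iθ/2)]] with e^(±iθ/2) = cos(θ/2) ± i·sin(θ/2); θ = 5.79, cos(θ/2) ≈ -0.96975, sin(θ/2) ≈ 0.244101.
With a = amp(|0⟩) = -0.863 and b = amp(|1⟩) = 0.5052:
new amp(|0⟩) = (-0.96975 - 0.244101i)·a = (0.8369 + 0.2107i)
new amp(|1⟩) = (-0.96975 + 0.244101i)·b = (-0.4899 + 0.1233i)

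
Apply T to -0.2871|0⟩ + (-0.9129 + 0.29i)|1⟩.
-0.2871|0⟩ + (-0.8506 - 0.4405i)|1⟩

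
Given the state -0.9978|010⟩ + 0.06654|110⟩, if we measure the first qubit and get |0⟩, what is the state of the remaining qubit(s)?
-|10⟩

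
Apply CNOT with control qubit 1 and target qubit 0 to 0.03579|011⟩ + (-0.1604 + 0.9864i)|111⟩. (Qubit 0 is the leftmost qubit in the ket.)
(-0.1604 + 0.9864i)|011⟩ + 0.03579|111⟩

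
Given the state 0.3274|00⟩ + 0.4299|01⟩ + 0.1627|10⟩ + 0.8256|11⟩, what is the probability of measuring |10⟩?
0.02647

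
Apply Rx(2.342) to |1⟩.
-0.9211i|0⟩ + 0.3892|1⟩

Rx(2.342) = [[cos(θ/2), −i·sin(θ/2)], [−i·sin(θ/2), cos(θ/2)]]; θ = 2.342, cos(θ/2) ≈ 0.389231, sin(θ/2) ≈ 0.92114.
With a = amp(|0⟩) = 0 and b = amp(|1⟩) = 1:
new amp(|0⟩) = (0.389231)·a + (-0.92114i)·b = -0.9211i
new amp(|1⟩) = (-0.92114i)·a + (0.389231)·b = 0.3892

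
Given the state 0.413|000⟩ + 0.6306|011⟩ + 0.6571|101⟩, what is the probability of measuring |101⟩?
0.4318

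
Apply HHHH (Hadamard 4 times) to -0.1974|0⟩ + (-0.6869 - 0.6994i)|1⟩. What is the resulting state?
-0.1974|0⟩ + (-0.6869 - 0.6994i)|1⟩

H² = I, so an even number of Hadamards cancels: H^4 = I and the state is unchanged.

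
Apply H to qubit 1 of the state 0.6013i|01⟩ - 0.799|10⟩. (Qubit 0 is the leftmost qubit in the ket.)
0.4252i|00⟩ - 0.4252i|01⟩ - 0.565|10⟩ - 0.565|11⟩

H on qubit 1 mixes each pair of kets that differ only in qubit 1: amplitudes (a, b) of (|…0…⟩, |…1…⟩) become ((a + b)/√2, (a − b)/√2). Kets absent from the input have amplitude 0.
(|00⟩, |01⟩): (a, b) = (0, 0.6013i) → (0.4252i, -0.4252i)
(|10⟩, |11⟩): (a, b) = (-0.799, 0) → (-0.565, -0.565)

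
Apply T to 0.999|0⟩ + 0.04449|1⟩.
0.999|0⟩ + (0.03146 + 0.03146i)|1⟩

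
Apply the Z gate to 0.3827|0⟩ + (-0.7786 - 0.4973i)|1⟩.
0.3827|0⟩ + (0.7786 + 0.4973i)|1⟩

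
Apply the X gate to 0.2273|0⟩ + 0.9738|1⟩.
0.9738|0⟩ + 0.2273|1⟩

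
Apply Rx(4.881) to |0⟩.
-0.7641|0⟩ - 0.6451i|1⟩

Rx(4.881) = [[cos(θ/2), −i·sin(θ/2)], [−i·sin(θ/2), cos(θ/2)]]; θ = 4.881, cos(θ/2) ≈ -0.764138, sin(θ/2) ≈ 0.645053.
With a = amp(|0⟩) = 1 and b = amp(|1⟩) = 0:
new amp(|0⟩) = (-0.764138)·a + (-0.645053i)·b = -0.7641
new amp(|1⟩) = (-0.645053i)·a + (-0.764138)·b = -0.6451i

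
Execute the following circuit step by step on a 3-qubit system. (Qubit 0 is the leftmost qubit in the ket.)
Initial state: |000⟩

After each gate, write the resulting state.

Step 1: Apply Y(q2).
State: i|001⟩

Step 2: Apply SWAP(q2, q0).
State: i|100⟩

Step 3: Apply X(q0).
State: i|000⟩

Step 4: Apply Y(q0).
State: -|100⟩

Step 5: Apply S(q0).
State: -i|100⟩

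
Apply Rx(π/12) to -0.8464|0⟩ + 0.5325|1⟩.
(-0.8392 - 0.06951i)|0⟩ + (0.5279 + 0.1105i)|1⟩

Rx(π/12) = [[cos(θ/2), −i·sin(θ/2)], [−i·sin(θ/2), cos(θ/2)]]; θ = π/12, cos(θ/2) ≈ 0.991445, sin(θ/2) ≈ 0.130526.
With a = amp(|0⟩) = -0.8464 and b = amp(|1⟩) = 0.5325:
new amp(|0⟩) = (0.991445)·a + (-0.130526i)·b = (-0.8392 - 0.06951i)
new amp(|1⟩) = (-0.130526i)·a + (0.991445)·b = (0.5279 + 0.1105i)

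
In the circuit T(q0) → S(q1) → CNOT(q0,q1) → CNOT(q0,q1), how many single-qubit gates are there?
2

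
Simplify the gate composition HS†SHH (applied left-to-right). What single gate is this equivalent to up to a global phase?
H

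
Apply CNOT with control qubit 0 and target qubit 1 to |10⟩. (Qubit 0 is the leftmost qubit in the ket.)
|11⟩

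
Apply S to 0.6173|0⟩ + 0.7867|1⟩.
0.6173|0⟩ + 0.7867i|1⟩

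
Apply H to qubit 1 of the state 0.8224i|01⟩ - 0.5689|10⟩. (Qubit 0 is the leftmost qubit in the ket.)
0.5815i|00⟩ - 0.5815i|01⟩ - 0.4023|10⟩ - 0.4023|11⟩

H on qubit 1 mixes each pair of kets that differ only in qubit 1: amplitudes (a, b) of (|…0…⟩, |…1…⟩) become ((a + b)/√2, (a − b)/√2). Kets absent from the input have amplitude 0.
(|00⟩, |01⟩): (a, b) = (0, 0.8224i) → (0.5815i, -0.5815i)
(|10⟩, |11⟩): (a, b) = (-0.5689, 0) → (-0.4023, -0.4023)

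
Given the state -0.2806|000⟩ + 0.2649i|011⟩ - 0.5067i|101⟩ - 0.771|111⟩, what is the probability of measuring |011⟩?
0.07017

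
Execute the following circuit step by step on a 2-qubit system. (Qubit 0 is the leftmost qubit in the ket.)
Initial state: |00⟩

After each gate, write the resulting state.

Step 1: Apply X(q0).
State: |10⟩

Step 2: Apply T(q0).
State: (1/√2 + (1/√2)i)|10⟩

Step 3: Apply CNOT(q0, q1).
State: (1/√2 + (1/√2)i)|11⟩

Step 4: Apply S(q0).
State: (-1/√2 + (1/√2)i)|11⟩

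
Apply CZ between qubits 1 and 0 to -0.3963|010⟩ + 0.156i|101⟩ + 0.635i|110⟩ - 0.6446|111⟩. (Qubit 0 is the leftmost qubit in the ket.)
-0.3963|010⟩ + 0.156i|101⟩ - 0.635i|110⟩ + 0.6446|111⟩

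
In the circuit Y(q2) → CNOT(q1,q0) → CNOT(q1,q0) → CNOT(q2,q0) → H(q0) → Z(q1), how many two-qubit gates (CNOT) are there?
3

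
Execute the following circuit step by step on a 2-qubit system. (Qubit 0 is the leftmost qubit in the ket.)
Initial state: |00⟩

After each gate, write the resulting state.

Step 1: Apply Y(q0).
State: i|10⟩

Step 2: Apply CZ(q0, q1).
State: i|10⟩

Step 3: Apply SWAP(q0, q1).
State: i|01⟩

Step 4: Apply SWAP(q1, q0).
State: i|10⟩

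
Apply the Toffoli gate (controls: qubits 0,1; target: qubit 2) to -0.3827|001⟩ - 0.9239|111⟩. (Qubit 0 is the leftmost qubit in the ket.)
-0.3827|001⟩ - 0.9239|110⟩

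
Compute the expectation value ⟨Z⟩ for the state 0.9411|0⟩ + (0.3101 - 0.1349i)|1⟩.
0.7713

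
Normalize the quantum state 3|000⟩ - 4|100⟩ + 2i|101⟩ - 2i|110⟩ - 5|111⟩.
0.3939|000⟩ - 0.5252|100⟩ + 0.2626i|101⟩ - 0.2626i|110⟩ - 0.6565|111⟩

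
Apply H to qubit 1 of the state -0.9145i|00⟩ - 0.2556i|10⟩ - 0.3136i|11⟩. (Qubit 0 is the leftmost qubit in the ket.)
-0.6466i|00⟩ - 0.6466i|01⟩ - 0.4025i|10⟩ + 0.04101i|11⟩

H on qubit 1 mixes each pair of kets that differ only in qubit 1: amplitudes (a, b) of (|…0…⟩, |…1…⟩) become ((a + b)/√2, (a − b)/√2). Kets absent from the input have amplitude 0.
(|00⟩, |01⟩): (a, b) = (-0.9145i, 0) → (-0.6466i, -0.6466i)
(|10⟩, |11⟩): (a, b) = (-0.2556i, -0.3136i) → (-0.4025i, 0.04101i)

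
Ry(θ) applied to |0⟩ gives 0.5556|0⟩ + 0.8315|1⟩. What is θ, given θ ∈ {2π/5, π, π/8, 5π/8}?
5π/8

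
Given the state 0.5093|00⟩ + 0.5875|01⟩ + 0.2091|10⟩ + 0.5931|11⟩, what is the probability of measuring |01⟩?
0.3452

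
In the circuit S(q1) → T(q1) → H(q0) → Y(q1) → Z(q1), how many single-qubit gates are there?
5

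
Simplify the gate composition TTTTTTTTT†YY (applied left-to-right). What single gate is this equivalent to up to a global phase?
T†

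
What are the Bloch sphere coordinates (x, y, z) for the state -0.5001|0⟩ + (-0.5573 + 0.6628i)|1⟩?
(0.5574, -0.6629, -0.4998)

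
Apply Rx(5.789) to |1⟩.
-0.2446i|0⟩ - 0.9696|1⟩

Rx(5.789) = [[cos(θ/2), −i·sin(θ/2)], [−i·sin(θ/2), cos(θ/2)]]; θ = 5.789, cos(θ/2) ≈ -0.969628, sin(θ/2) ≈ 0.244586.
With a = amp(|0⟩) = 0 and b = amp(|1⟩) = 1:
new amp(|0⟩) = (-0.969628)·a + (-0.244586i)·b = -0.2446i
new amp(|1⟩) = (-0.244586i)·a + (-0.969628)·b = -0.9696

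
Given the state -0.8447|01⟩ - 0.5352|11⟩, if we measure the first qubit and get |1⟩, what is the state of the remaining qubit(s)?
-|1⟩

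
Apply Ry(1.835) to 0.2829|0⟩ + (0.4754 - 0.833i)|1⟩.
(-0.2056 + 0.6615i)|0⟩ + (0.5136 - 0.5063i)|1⟩

Ry(1.835) = [[cos(θ/2), −sin(θ/2)], [sin(θ/2), cos(θ/2)]]; θ = 1.835, cos(θ/2) ≈ 0.607807, sin(θ/2) ≈ 0.794085.
With a = amp(|0⟩) = 0.2829 and b = amp(|1⟩) = (0.4754 - 0.833i):
new amp(|0⟩) = (0.607807)·a + (-0.794085)·b = (-0.2056 + 0.6615i)
new amp(|1⟩) = (0.794085)·a + (0.607807)·b = (0.5136 - 0.5063i)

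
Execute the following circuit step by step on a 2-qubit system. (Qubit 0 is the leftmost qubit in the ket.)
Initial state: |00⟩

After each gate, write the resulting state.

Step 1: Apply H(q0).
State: 1/√2|00⟩ + 1/√2|10⟩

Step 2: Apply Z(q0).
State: 1/√2|00⟩ - 1/√2|10⟩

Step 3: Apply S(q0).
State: 1/√2|00⟩ - (1/√2)i|10⟩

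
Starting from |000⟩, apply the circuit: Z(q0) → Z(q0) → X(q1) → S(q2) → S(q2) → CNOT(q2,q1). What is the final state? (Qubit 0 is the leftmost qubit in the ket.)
|010⟩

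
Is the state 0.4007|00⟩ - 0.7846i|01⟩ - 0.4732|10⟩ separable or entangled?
Entangled

Writing the state as a|00⟩ + b|01⟩ + c|10⟩ + d|11⟩, it is a product state iff ad − bc = 0.
Here (a, b, c, d) = (0.4007, -0.7846i, -0.4732, 0): ad − bc = (0.4007)(0) − (-0.7846i)(-0.4732) = -0.3713i ≠ 0, so the state is entangled.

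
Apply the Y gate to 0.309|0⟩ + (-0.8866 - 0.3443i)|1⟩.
(-0.3443 + 0.8866i)|0⟩ + 0.309i|1⟩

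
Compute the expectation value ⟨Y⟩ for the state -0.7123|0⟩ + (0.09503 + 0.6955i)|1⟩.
-0.9908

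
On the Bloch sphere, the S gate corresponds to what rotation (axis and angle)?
Rotation by π/2 around the z-axis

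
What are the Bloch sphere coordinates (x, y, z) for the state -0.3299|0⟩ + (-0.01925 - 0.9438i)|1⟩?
(0.0127, 0.6227, -0.7823)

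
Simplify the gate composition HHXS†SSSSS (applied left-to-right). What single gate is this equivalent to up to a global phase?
X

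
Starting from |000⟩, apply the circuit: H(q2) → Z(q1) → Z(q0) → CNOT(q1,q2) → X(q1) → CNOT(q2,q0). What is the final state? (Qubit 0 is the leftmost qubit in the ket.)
1/√2|010⟩ + 1/√2|111⟩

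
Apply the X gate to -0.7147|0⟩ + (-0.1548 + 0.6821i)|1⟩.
(-0.1548 + 0.6821i)|0⟩ - 0.7147|1⟩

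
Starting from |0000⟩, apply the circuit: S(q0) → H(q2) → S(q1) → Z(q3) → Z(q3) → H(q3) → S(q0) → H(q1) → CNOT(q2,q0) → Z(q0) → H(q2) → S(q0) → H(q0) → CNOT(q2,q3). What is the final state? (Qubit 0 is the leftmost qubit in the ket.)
(0.1768 - 0.1768i)|0000⟩ + (0.1768 - 0.1768i)|0001⟩ + (0.1768 + 0.1768i)|0010⟩ + (0.1768 + 0.1768i)|0011⟩ + (0.1768 - 0.1768i)|0100⟩ + (0.1768 - 0.1768i)|0101⟩ + (0.1768 + 0.1768i)|0110⟩ + (0.1768 + 0.1768i)|0111⟩ + (0.1768 + 0.1768i)|1000⟩ + (0.1768 + 0.1768i)|1001⟩ + (0.1768 - 0.1768i)|1010⟩ + (0.1768 - 0.1768i)|1011⟩ + (0.1768 + 0.1768i)|1100⟩ + (0.1768 + 0.1768i)|1101⟩ + (0.1768 - 0.1768i)|1110⟩ + (0.1768 - 0.1768i)|1111⟩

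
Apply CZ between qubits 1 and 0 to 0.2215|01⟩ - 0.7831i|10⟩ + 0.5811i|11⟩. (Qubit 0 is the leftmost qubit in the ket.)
0.2215|01⟩ - 0.7831i|10⟩ - 0.5811i|11⟩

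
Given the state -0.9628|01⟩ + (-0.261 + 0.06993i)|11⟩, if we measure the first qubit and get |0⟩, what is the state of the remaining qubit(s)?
-|1⟩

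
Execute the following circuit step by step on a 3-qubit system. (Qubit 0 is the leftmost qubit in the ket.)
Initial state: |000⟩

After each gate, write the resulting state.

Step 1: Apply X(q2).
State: |001⟩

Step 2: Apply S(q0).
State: |001⟩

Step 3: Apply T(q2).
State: (1/√2 + (1/√2)i)|001⟩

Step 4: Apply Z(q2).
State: (-1/√2 - (1/√2)i)|001⟩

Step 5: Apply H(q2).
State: (-1/2 - (1/2)i)|000⟩ + (1/2 + (1/2)i)|001⟩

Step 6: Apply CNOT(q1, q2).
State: (-1/2 - (1/2)i)|000⟩ + (1/2 + (1/2)i)|001⟩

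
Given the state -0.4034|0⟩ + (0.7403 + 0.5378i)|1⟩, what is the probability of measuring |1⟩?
0.8373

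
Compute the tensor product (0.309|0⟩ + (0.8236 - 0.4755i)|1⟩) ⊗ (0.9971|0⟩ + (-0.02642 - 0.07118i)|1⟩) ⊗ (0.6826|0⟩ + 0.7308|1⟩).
0.2103|000⟩ + 0.2252|001⟩ + (-0.005573 - 0.01501i)|010⟩ + (-0.005966 - 0.01607i)|011⟩ + (0.5606 - 0.3236i)|100⟩ + (0.6001 - 0.3465i)|101⟩ + (-0.03796 - 0.03144i)|110⟩ + (-0.04064 - 0.03366i)|111⟩

amp(|b₁b₂…⟩) = product of the factor amplitudes for bits b₁, b₂, …; only kets whose every factor amplitude is nonzero survive.
|000⟩: (0.309)(0.9971)(0.6826) = 0.2103
|001⟩: (0.309)(0.9971)(0.7308) = 0.2252
|010⟩: (0.309)(-0.02642 - 0.07118i)(0.6826) = (-0.005573 - 0.01501i)
|011⟩: (0.309)(-0.02642 - 0.07118i)(0.7308) = (-0.005966 - 0.01607i)
|100⟩: (0.8236 - 0.4755i)(0.9971)(0.6826) = (0.5606 - 0.3236i)
|101⟩: (0.8236 - 0.4755i)(0.9971)(0.7308) = (0.6001 - 0.3465i)
|110⟩: (0.8236 - 0.4755i)(-0.02642 - 0.07118i)(0.6826) = (-0.03796 - 0.03144i)
|111⟩: (0.8236 - 0.4755i)(-0.02642 - 0.07118i)(0.7308) = (-0.04064 - 0.03366i)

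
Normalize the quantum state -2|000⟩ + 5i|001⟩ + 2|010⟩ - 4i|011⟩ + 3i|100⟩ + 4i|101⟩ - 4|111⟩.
-0.2108|000⟩ + 0.527i|001⟩ + 0.2108|010⟩ - 0.4216i|011⟩ + 0.3162i|100⟩ + 0.4216i|101⟩ - 0.4216|111⟩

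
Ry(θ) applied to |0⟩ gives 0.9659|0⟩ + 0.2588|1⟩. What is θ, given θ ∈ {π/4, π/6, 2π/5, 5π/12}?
π/6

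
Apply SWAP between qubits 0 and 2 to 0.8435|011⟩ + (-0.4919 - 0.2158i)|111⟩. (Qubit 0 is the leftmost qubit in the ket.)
0.8435|110⟩ + (-0.4919 - 0.2158i)|111⟩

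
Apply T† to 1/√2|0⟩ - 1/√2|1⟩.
1/√2|0⟩ + (-1/2 + (1/2)i)|1⟩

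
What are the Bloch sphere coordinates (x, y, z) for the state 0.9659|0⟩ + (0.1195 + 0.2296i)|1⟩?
(0.2309, 0.4435, 0.866)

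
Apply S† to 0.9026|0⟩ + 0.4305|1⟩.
0.9026|0⟩ - 0.4305i|1⟩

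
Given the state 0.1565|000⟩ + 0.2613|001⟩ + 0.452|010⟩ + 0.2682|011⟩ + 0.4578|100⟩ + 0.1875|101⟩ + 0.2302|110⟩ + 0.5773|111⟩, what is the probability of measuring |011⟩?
0.07193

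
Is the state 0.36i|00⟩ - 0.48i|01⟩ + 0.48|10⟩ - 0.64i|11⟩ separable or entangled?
Entangled

Writing the state as a|00⟩ + b|01⟩ + c|10⟩ + d|11⟩, it is a product state iff ad − bc = 0.
Here (a, b, c, d) = (0.36i, -0.48i, 0.48, -0.64i): ad − bc = (0.36i)(-0.64i) − (-0.48i)(0.48) = (0.2304 + 0.2304i) ≠ 0, so the state is entangled.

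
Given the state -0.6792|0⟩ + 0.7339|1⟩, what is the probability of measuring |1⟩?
0.5386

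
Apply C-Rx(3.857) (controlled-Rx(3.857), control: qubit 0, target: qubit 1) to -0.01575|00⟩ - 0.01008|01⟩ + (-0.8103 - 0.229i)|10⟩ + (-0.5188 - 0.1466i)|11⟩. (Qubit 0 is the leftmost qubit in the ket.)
-0.01575|00⟩ - 0.01008|01⟩ + (0.1464 + 0.5661i)|10⟩ + (-0.03286 + 0.8103i)|11⟩

C-Rx(3.857) leaves the control-|0⟩ kets |00⟩, |01⟩ unchanged and applies Rx(3.857) to qubit 1 on the control-|1⟩ pair (|10⟩, |11⟩).
Rx(3.857) = [[cos(θ/2), −i·sin(θ/2)], [−i·sin(θ/2), cos(θ/2)]]; θ = 3.857, cos(θ/2) ≈ -0.350124, sin(θ/2) ≈ 0.936703.
With a = amp(|10⟩) = (-0.8103 - 0.229i) and b = amp(|11⟩) = (-0.5188 - 0.1466i):
new amp(|10⟩) = (-0.350124)·a + (-0.936703i)·b = (0.1464 + 0.5661i)
new amp(|11⟩) = (-0.936703i)·a + (-0.350124)·b = (-0.03286 + 0.8103i)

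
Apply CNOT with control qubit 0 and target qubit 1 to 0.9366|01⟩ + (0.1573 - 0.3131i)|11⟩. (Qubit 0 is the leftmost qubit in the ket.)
0.9366|01⟩ + (0.1573 - 0.3131i)|10⟩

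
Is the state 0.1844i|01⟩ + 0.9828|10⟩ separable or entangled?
Entangled

Writing the state as a|00⟩ + b|01⟩ + c|10⟩ + d|11⟩, it is a product state iff ad − bc = 0.
Here (a, b, c, d) = (0, 0.1844i, 0.9828, 0): ad − bc = (0)(0) − (0.1844i)(0.9828) = -0.1812i ≠ 0, so the state is entangled.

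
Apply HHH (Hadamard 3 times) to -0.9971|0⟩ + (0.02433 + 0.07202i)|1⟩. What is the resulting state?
(-0.6879 + 0.05093i)|0⟩ + (-0.7223 - 0.05093i)|1⟩

H² = I, so H^3 = H: a single Hadamard. With (a, b) = (-0.9971, (0.02433 + 0.07202i)), H gives ((a + b)/√2, (a − b)/√2) = ((-0.6879 + 0.05093i), (-0.7223 - 0.05093i)).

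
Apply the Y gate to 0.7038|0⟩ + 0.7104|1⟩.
-0.7104i|0⟩ + 0.7038i|1⟩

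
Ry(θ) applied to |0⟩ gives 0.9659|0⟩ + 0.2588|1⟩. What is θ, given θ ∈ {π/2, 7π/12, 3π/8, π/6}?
π/6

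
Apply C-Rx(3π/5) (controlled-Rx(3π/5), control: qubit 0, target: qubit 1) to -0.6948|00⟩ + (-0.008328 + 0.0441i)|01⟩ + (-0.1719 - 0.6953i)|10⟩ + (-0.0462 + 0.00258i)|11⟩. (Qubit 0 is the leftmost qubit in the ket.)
-0.6948|00⟩ + (-0.008328 + 0.0441i)|01⟩ + (-0.09895 - 0.3713i)|10⟩ + (-0.5897 + 0.1406i)|11⟩

C-Rx(3π/5) leaves the control-|0⟩ kets |00⟩, |01⟩ unchanged and applies Rx(3π/5) to qubit 1 on the control-|1⟩ pair (|10⟩, |11⟩).
Rx(3π/5) = [[cos(θ/2), −i·sin(θ/2)], [−i·sin(θ/2), cos(θ/2)]]; θ = 3π/5, cos(θ/2) ≈ 0.587785, sin(θ/2) ≈ 0.809017.
With a = amp(|10⟩) = (-0.1719 - 0.6953i) and b = amp(|11⟩) = (-0.0462 + 0.00258i):
new amp(|10⟩) = (0.587785)·a + (-0.809017i)·b = (-0.09895 - 0.3713i)
new amp(|11⟩) = (-0.809017i)·a + (0.587785)·b = (-0.5897 + 0.1406i)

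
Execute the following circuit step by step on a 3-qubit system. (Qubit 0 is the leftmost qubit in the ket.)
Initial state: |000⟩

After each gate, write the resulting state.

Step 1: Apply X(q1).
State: |010⟩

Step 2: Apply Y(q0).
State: i|110⟩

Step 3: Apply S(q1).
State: -|110⟩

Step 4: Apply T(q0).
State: (-1/√2 - (1/√2)i)|110⟩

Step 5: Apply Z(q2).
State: (-1/√2 - (1/√2)i)|110⟩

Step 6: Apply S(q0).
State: (1/√2 - (1/√2)i)|110⟩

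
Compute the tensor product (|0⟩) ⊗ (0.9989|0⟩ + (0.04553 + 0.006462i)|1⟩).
0.9989|00⟩ + (0.04553 + 0.006462i)|01⟩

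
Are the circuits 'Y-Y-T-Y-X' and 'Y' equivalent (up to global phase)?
No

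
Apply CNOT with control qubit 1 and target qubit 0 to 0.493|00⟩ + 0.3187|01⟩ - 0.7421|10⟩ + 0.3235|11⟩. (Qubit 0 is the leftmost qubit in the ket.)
0.493|00⟩ + 0.3235|01⟩ - 0.7421|10⟩ + 0.3187|11⟩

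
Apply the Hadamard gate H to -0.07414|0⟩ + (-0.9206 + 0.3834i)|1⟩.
(-0.7034 + 0.2711i)|0⟩ + (0.5985 - 0.2711i)|1⟩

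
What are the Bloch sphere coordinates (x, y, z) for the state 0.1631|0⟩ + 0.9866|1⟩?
(0.3218, 0, -0.9468)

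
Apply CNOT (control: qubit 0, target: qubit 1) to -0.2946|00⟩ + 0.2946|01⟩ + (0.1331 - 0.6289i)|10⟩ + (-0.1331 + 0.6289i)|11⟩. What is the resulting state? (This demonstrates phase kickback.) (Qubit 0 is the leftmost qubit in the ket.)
-0.2946|00⟩ + 0.2946|01⟩ + (-0.1331 + 0.6289i)|10⟩ + (0.1331 - 0.6289i)|11⟩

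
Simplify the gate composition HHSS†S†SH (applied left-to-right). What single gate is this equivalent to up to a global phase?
H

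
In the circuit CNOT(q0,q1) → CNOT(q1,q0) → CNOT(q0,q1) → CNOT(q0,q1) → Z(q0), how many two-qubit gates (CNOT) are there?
4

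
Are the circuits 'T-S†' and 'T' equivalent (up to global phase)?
No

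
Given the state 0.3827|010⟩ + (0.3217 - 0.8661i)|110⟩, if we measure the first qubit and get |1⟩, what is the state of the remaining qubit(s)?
(0.3482 - 0.9374i)|10⟩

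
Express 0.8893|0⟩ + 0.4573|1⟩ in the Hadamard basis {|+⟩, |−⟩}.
0.9522|+⟩ + 0.3055|−⟩

With |ψ⟩ = α|0⟩ + β|1⟩, the Hadamard-basis coefficients are ⟨+|ψ⟩ = (α + β)/√2 and ⟨−|ψ⟩ = (α − β)/√2.
Here α = 0.8893, β = 0.4573: (α + β)/√2 = 0.9522, (α − β)/√2 = 0.3055.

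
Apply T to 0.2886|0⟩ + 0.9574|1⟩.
0.2886|0⟩ + (0.677 + 0.677i)|1⟩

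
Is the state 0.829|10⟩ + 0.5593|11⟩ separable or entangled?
Separable

Writing the state as a|00⟩ + b|01⟩ + c|10⟩ + d|11⟩, it is a product state iff ad − bc = 0.
Here (a, b, c, d) = (0, 0, 0.829, 0.5593): ad − bc = (0)(0.5593) − (0)(0.829) = 0, so the state is separable.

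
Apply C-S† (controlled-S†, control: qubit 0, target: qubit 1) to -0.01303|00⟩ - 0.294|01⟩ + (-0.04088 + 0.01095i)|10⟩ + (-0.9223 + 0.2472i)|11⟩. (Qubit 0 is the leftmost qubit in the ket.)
-0.01303|00⟩ - 0.294|01⟩ + (-0.04088 + 0.01095i)|10⟩ + (0.2472 + 0.9223i)|11⟩

C-S† leaves the control-|0⟩ kets |00⟩, |01⟩ unchanged and applies S† to qubit 1 on the control-|1⟩ pair (|10⟩, |11⟩).
S† = [[1, 0], [0, -i]].
With a = amp(|10⟩) = (-0.04088 + 0.01095i) and b = amp(|11⟩) = (-0.9223 + 0.2472i):
new amp(|10⟩) = (1)·a = (-0.04088 + 0.01095i)
new amp(|11⟩) = (-i)·b = (0.2472 + 0.9223i)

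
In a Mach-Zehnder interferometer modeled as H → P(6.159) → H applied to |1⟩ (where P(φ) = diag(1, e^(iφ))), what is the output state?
(0.003851 + 0.06193i)|0⟩ + (0.9961 - 0.06193i)|1⟩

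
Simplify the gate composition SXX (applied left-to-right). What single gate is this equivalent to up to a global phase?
S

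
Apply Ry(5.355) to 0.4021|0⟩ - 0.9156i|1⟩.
(-0.3596 + 0.4098i)|0⟩ + (0.18 + 0.8188i)|1⟩

Ry(5.355) = [[cos(θ/2), −sin(θ/2)], [sin(θ/2), cos(θ/2)]]; θ = 5.355, cos(θ/2) ≈ -0.894228, sin(θ/2) ≈ 0.447612.
With a = amp(|0⟩) = 0.4021 and b = amp(|1⟩) = -0.9156i:
new amp(|0⟩) = (-0.894228)·a + (-0.447612)·b = (-0.3596 + 0.4098i)
new amp(|1⟩) = (0.447612)·a + (-0.894228)·b = (0.18 + 0.8188i)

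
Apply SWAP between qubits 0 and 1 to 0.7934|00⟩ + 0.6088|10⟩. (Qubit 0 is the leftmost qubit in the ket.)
0.7934|00⟩ + 0.6088|01⟩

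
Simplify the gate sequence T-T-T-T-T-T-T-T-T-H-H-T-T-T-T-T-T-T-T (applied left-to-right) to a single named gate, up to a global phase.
T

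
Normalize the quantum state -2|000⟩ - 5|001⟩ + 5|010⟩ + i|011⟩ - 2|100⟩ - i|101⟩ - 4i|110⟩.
-0.2294|000⟩ - 0.5735|001⟩ + 0.5735|010⟩ + 0.1147i|011⟩ - 0.2294|100⟩ - 0.1147i|101⟩ - 0.4588i|110⟩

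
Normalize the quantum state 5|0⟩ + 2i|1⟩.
0.9285|0⟩ + 0.3714i|1⟩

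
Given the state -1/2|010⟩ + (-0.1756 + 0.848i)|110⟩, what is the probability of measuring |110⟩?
0.7499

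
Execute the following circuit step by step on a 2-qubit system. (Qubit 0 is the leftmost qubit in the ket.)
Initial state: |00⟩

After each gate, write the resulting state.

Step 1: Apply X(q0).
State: |10⟩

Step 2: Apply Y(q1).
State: i|11⟩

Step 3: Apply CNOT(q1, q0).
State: i|01⟩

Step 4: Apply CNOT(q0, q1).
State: i|01⟩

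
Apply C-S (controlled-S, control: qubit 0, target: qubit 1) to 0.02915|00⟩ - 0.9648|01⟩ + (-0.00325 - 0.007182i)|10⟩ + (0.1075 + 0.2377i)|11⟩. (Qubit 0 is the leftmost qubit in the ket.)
0.02915|00⟩ - 0.9648|01⟩ + (-0.00325 - 0.007182i)|10⟩ + (-0.2377 + 0.1075i)|11⟩

C-S leaves the control-|0⟩ kets |00⟩, |01⟩ unchanged and applies S to qubit 1 on the control-|1⟩ pair (|10⟩, |11⟩).
S = [[1, 0], [0, i]].
With a = amp(|10⟩) = (-0.00325 - 0.007182i) and b = amp(|11⟩) = (0.1075 + 0.2377i):
new amp(|10⟩) = (1)·a = (-0.00325 - 0.007182i)
new amp(|11⟩) = (i)·b = (-0.2377 + 0.1075i)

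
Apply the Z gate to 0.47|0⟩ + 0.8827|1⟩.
0.47|0⟩ - 0.8827|1⟩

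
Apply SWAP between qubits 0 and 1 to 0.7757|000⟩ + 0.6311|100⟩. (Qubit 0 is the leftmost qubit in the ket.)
0.7757|000⟩ + 0.6311|010⟩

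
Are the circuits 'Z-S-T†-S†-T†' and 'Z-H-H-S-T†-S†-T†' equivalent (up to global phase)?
Yes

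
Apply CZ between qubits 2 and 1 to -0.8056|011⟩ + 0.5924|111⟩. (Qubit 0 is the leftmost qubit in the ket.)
0.8056|011⟩ - 0.5924|111⟩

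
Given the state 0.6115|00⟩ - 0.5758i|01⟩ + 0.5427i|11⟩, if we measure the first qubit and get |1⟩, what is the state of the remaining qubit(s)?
i|1⟩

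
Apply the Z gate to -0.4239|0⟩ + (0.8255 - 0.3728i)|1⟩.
-0.4239|0⟩ + (-0.8255 + 0.3728i)|1⟩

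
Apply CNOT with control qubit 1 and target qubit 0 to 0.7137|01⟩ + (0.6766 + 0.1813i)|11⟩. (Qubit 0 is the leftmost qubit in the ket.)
(0.6766 + 0.1813i)|01⟩ + 0.7137|11⟩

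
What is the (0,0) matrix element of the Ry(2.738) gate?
0.2004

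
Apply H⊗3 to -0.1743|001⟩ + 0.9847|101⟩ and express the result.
0.2865|000⟩ - 0.2865|001⟩ + 0.2865|010⟩ - 0.2865|011⟩ - 0.4098|100⟩ + 0.4098|101⟩ - 0.4098|110⟩ + 0.4098|111⟩

H⊗3 gives amp(|y⟩) = (1/2√2) Σ_x (−1)^(x·y) amp(|x⟩), where x·y is the number of positions in which both x and y have a 1.
|000⟩: (-0.1743 + 0.9847)/(2√2) = 0.2865
|001⟩: (0.1743 - 0.9847)/(2√2) = -0.2865
|010⟩: (-0.1743 + 0.9847)/(2√2) = 0.2865
|011⟩: (0.1743 - 0.9847)/(2√2) = -0.2865
|100⟩: (-0.1743 - 0.9847)/(2√2) = -0.4098
|101⟩: (0.1743 + 0.9847)/(2√2) = 0.4098
|110⟩: (-0.1743 - 0.9847)/(2√2) = -0.4098
|111⟩: (0.1743 + 0.9847)/(2√2) = 0.4098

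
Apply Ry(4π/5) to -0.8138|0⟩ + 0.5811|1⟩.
-0.8041|0⟩ - 0.5944|1⟩

Ry(4π/5) = [[cos(θ/2), −sin(θ/2)], [sin(θ/2), cos(θ/2)]]; θ = 4π/5, cos(θ/2) ≈ 0.309017, sin(θ/2) ≈ 0.951057.
With a = amp(|0⟩) = -0.8138 and b = amp(|1⟩) = 0.5811:
new amp(|0⟩) = (0.309017)·a + (-0.951057)·b = -0.8041
new amp(|1⟩) = (0.951057)·a + (0.309017)·b = -0.5944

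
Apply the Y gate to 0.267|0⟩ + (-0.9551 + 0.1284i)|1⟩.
(0.1284 + 0.9551i)|0⟩ + 0.267i|1⟩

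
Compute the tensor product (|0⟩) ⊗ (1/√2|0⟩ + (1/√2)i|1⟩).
1/√2|00⟩ + (1/√2)i|01⟩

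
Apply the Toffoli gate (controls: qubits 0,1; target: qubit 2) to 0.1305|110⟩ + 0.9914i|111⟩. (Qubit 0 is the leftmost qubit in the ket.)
0.9914i|110⟩ + 0.1305|111⟩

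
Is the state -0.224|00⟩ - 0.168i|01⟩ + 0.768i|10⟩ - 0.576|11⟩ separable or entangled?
Separable

Writing the state as a|00⟩ + b|01⟩ + c|10⟩ + d|11⟩, it is a product state iff ad − bc = 0.
Here (a, b, c, d) = (-0.224, -0.168i, 0.768i, -0.576): ad − bc = (-0.224)(-0.576) − (-0.168i)(0.768i) = 0, so the state is separable.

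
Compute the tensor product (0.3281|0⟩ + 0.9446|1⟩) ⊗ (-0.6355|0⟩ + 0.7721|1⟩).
-0.2085|00⟩ + 0.2533|01⟩ - 0.6003|10⟩ + 0.7293|11⟩

amp(|b₁b₂…⟩) = product of the factor amplitudes for bits b₁, b₂, …; only kets whose every factor amplitude is nonzero survive.
|00⟩: (0.3281)(-0.6355) = -0.2085
|01⟩: (0.3281)(0.7721) = 0.2533
|10⟩: (0.9446)(-0.6355) = -0.6003
|11⟩: (0.9446)(0.7721) = 0.7293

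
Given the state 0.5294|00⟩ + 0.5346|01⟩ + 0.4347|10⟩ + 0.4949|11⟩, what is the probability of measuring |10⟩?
0.189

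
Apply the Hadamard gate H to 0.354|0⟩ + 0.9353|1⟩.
0.9117|0⟩ - 0.411|1⟩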